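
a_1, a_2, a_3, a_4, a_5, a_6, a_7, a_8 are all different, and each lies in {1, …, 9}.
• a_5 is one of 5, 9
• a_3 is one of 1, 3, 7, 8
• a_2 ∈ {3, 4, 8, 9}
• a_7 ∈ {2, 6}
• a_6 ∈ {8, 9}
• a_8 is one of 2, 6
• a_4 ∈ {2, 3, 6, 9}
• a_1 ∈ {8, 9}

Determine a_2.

a_1 and a_6 share exactly the 2 values {8, 9}; by pigeonhole those values go to them, so strike 8, 9 from a_2, a_3, a_4, a_5.
a_5 has just one choice, so a_5 = 5.
a_7 and a_8 between them cover only {2, 6} — a naked pair. Remove those values from a_4.
a_4 must be 3 (only option left). Remove 3 from a_2, a_3.
So a_2 = 4.

4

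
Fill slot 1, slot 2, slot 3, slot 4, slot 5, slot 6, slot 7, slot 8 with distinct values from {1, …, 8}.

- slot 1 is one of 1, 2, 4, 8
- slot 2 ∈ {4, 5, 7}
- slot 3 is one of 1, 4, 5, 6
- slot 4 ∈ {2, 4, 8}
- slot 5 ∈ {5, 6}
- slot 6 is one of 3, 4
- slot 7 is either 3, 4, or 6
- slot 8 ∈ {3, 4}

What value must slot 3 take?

Among the 8 variables, 7 fits only slot 2 (and all 8 values in {1, 2, 3, 4, 5, 6, 7, 8} must be used), so slot 2 = 7.
slot 6 and slot 8 share exactly the 2 values {3, 4}; by pigeonhole those values go to them, so strike 3, 4 from slot 1, slot 3, slot 4, slot 7.
slot 7 must be 6 (only option left). Eliminate 6 elsewhere: slot 3, slot 5.
slot 5 has just one choice, so slot 5 = 5. So slot 3 can't be 5.
So slot 3 = 1.

1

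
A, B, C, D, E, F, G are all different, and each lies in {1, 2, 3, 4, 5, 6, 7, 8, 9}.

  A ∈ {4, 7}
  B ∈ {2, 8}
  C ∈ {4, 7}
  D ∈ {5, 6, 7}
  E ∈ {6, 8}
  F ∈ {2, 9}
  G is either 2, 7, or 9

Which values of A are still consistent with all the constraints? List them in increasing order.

4, 7

Among the 7 variables, 5 fits only D (and all 7 values in {2, 4, 5, 6, 7, 8, 9} must be used), so D = 5.
The 6 still-open variables draw from only 6 values {2, 4, 6, 7, 8, 9}, so each is used; only E can be 6, hence E = 6.
Among the 5 still-open variables, 8 fits only B (and all 5 values in {2, 4, 7, 8, 9} must be used), so B = 8.
A and C between them cover only {4, 7} — a naked pair. Remove those values from G.
No further eliminations apply; A can still be any of 4, 7.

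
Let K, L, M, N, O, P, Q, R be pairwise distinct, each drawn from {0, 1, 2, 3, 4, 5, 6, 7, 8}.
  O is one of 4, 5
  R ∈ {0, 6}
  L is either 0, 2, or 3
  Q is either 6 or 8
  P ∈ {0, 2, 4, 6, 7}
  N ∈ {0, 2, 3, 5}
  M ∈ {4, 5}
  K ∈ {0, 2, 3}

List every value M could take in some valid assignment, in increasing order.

The 8 variables draw from only 8 values {0, 2, 3, 4, 5, 6, 7, 8}, so each is used; only P can be 7, hence P = 7.
The 7 still-open variables draw from only 7 values {0, 2, 3, 4, 5, 6, 8}, so each is used; only Q can be 8, hence Q = 8.
The 6 still-open variables together cover exactly {0, 2, 3, 4, 5, 6} — 6 values for 6 variables — and 6 appears only in R's list, so R = 6.
M and O between them cover only {4, 5} — a naked pair. Remove those values from N.
No further eliminations apply; M can still be any of 4, 5.

4, 5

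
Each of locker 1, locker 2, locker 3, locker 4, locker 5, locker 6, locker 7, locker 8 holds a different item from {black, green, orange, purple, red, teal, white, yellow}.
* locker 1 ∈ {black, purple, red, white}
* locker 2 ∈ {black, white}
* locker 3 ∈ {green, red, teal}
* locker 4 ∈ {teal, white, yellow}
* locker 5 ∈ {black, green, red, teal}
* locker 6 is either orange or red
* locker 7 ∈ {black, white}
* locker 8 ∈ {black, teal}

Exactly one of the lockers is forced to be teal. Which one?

The 8 variables together cover exactly {black, green, orange, purple, red, teal, white, yellow} — 8 values for 8 variables — and orange appears only in locker 6's list, so locker 6 = orange.
The 7 still-open variables together cover exactly {black, green, purple, red, teal, white, yellow} — 7 values for 7 variables — and purple appears only in locker 1's list, so locker 1 = purple.
Among the 6 still-open variables, yellow fits only locker 4 (and all 6 values in {black, green, red, teal, white, yellow} must be used), so locker 4 = yellow.
The 2 variables locker 2 and locker 7 are confined to {black, white}, which locks those values in; drop them from locker 5, locker 8.
So teal goes to locker 8.

locker 8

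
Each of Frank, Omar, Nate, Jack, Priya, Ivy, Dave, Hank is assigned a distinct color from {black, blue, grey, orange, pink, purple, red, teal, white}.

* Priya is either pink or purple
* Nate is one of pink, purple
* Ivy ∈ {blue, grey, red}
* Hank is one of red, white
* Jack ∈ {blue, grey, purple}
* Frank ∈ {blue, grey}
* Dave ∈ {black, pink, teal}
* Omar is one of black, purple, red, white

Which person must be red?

Ivy

Among the 8 variables, teal fits only Dave (and all 8 values in {black, blue, grey, pink, purple, red, teal, white} must be used), so Dave = teal.
The 7 still-open variables together cover exactly {black, blue, grey, pink, purple, red, white} — 7 values for 7 variables — and black appears only in Omar's list, so Omar = black.
The 6 still-open variables draw from only 6 values {blue, grey, pink, purple, red, white}, so each is used; only Hank can be white, hence Hank = white.
Among the 5 still-open variables, red fits only Ivy (and all 5 values in {blue, grey, pink, purple, red} must be used), so Ivy = red.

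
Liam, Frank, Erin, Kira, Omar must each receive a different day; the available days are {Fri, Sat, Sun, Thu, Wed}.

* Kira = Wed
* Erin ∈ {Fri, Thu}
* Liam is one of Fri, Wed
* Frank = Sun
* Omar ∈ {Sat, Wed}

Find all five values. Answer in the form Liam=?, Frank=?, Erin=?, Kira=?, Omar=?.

Frank's domain is down to {Sun}, so Frank = Sun.
Kira has just one choice, so Kira = Wed. So Liam, Omar can't be Wed.
Omar must be Sat (only option left).
Liam has just one choice, so Liam = Fri. Remove Fri from Erin.
Erin must be Thu (only option left).

Liam=Fri, Frank=Sun, Erin=Thu, Kira=Wed, Omar=Sat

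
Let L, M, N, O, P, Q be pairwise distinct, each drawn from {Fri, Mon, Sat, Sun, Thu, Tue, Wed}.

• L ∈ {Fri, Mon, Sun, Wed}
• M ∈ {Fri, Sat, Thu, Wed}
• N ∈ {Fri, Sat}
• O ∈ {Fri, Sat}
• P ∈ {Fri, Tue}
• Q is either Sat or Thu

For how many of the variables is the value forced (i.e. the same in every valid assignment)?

3

N and O between them cover only {Fri, Sat} — a naked pair. Remove those values from L, M, P, Q.
P has just one choice, so P = Tue.
That leaves Q = Thu. So M can't be Thu.
M's domain is down to {Wed}, so M = Wed. Strike Wed from L.
Determined: M=Wed, P=Tue, Q=Thu. The other variables each still have more than one consistent value. That makes 3.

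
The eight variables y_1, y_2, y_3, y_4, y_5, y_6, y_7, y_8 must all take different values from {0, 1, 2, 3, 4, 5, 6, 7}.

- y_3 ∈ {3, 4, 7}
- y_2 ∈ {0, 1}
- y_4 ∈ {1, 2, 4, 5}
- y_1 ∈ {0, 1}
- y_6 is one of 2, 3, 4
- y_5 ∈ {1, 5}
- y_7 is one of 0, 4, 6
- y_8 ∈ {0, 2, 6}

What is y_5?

5

The 8 variables together cover exactly {0, 1, 2, 3, 4, 5, 6, 7} — 8 values for 8 variables — and 7 appears only in y_3's list, so y_3 = 7.
The 7 still-open variables together cover exactly {0, 1, 2, 3, 4, 5, 6} — 7 values for 7 variables — and 3 appears only in y_6's list, so y_6 = 3.
The 2 variables y_1 and y_2 are confined to {0, 1}, which locks those values in; drop them from y_4, y_5, y_7, y_8.
So y_5 = 5.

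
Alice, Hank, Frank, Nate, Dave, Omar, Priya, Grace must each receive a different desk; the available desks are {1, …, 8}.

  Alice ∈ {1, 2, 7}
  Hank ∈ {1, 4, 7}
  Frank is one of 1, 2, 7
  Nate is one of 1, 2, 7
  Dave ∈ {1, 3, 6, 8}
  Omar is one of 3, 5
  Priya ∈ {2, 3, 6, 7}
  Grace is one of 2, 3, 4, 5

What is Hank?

4

Among the 8 variables, 8 fits only Dave (and all 8 values in {1, 2, 3, 4, 5, 6, 7, 8} must be used), so Dave = 8.
The 7 still-open variables together cover exactly {1, 2, 3, 4, 5, 6, 7} — 7 values for 7 variables — and 6 appears only in Priya's list, so Priya = 6.
The 3 variables Alice, Frank, Nate are confined to {1, 2, 7}, which locks those values in; drop them from Hank, Grace.
So Hank = 4.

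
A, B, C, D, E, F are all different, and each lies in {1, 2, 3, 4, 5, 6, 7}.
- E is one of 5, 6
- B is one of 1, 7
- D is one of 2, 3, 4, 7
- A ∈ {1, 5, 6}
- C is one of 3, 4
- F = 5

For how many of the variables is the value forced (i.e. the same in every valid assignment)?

4

F has just one choice, so F = 5. Remove 5 from A, E.
That leaves E = 6. Strike 6 from A.
That leaves A = 1. Eliminate 1 elsewhere: B.
That leaves B = 7. Eliminate 7 elsewhere: D.
Determined: A=1, B=7, E=6, F=5. The other variables each still have more than one consistent value. That makes 4.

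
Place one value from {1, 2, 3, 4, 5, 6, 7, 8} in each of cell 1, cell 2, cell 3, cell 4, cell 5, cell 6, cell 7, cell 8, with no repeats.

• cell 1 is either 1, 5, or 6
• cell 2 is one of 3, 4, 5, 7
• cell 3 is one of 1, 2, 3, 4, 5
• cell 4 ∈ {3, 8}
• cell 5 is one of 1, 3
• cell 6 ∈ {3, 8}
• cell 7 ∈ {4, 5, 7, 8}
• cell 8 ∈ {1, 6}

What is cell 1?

The 8 variables draw from only 8 values {1, 2, 3, 4, 5, 6, 7, 8}, so each is used; only cell 3 can be 2, hence cell 3 = 2.
cell 4 and cell 6 share exactly the 2 values {3, 8}; by pigeonhole those values go to them, so strike 3, 8 from cell 2, cell 5, cell 7.
cell 5 must be 1 (only option left). Eliminate 1 elsewhere: cell 1, cell 8.
cell 8 must be 6 (only option left). So cell 1 can't be 6.
So cell 1 = 5.

5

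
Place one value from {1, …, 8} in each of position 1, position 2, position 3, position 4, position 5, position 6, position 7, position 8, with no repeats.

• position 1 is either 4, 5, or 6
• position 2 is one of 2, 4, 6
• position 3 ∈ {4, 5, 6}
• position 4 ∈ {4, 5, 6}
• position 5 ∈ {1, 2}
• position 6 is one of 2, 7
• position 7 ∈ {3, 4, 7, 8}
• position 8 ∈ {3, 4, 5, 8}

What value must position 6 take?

7

The 8 variables draw from only 8 values {1, 2, 3, 4, 5, 6, 7, 8}, so each is used; only position 5 can be 1, hence position 5 = 1.
position 1, position 3, position 4 between them cover only {4, 5, 6} — a naked triple. Remove those values from position 2, position 7, position 8.
position 2 has just one choice, so position 2 = 2. Remove 2 from position 6.
So position 6 = 7.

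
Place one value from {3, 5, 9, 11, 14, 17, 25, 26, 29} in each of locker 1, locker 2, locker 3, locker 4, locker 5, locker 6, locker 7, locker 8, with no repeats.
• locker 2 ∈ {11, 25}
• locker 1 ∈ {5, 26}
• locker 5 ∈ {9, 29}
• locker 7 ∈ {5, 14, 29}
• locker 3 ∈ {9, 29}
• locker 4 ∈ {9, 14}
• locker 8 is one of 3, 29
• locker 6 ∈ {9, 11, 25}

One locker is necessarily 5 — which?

The 8 variables draw from only 8 values {3, 5, 9, 11, 14, 25, 26, 29}, so each is used; only locker 8 can be 3, hence locker 8 = 3.
The 7 still-open variables draw from only 7 values {5, 9, 11, 14, 25, 26, 29}, so each is used; only locker 1 can be 26, hence locker 1 = 26.
The 6 still-open variables draw from only 6 values {5, 9, 11, 14, 25, 29}, so each is used; only locker 7 can be 5, hence locker 7 = 5.

locker 7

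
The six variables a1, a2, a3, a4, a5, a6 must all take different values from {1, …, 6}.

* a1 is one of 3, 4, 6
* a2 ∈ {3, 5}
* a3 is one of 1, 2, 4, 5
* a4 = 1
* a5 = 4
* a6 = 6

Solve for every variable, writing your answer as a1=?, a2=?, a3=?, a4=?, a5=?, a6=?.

a1=3, a2=5, a3=2, a4=1, a5=4, a6=6

a4 has just one choice, so a4 = 1. Eliminate 1 elsewhere: a3.
a5's domain is down to {4}, so a5 = 4. So a1, a3 can't be 4.
a6 must be 6 (only option left). Strike 6 from a1.
That leaves a1 = 3. So a2 can't be 3.
That leaves a2 = 5. Remove 5 from a3.
a3 has just one choice, so a3 = 2.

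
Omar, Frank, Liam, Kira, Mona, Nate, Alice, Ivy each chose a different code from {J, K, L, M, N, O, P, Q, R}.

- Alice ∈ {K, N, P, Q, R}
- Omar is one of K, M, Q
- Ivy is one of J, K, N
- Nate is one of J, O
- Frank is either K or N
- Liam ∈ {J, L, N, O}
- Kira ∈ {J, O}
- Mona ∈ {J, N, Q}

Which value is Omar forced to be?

M

The 2 variables Kira and Nate are confined to {J, O}, which locks those values in; drop them from Liam, Mona, Ivy.
Frank and Ivy between them cover only {K, N} — a naked pair. Remove those values from Omar, Liam, Mona, Alice.
Liam must be L (only option left).
Mona's domain is down to {Q}, so Mona = Q. Eliminate Q elsewhere: Omar, Alice.
So Omar = M.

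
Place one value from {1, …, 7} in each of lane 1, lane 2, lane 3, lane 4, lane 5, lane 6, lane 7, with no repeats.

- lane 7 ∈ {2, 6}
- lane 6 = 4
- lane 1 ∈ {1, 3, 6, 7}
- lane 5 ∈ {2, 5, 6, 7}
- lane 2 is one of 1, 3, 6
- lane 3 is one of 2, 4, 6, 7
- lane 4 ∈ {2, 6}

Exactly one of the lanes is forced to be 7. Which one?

lane 6 must be 4 (only option left). Remove 4 from lane 3.
Among the 6 still-open variables, 5 fits only lane 5 (and all 6 values in {1, 2, 3, 5, 6, 7} must be used), so lane 5 = 5.
The 2 variables lane 4 and lane 7 are confined to {2, 6}, which locks those values in; drop them from lane 1, lane 2, lane 3.
So 7 goes to lane 3.

lane 3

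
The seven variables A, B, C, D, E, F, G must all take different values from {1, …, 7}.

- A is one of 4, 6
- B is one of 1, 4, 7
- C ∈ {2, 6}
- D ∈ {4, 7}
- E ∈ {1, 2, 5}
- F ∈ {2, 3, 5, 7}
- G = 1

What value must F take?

3

G's domain is down to {1}, so G = 1. Eliminate 1 elsewhere: B, E.
Among the 6 still-open variables, 3 fits only F (and all 6 values in {2, 3, 4, 5, 6, 7} must be used), so F = 3.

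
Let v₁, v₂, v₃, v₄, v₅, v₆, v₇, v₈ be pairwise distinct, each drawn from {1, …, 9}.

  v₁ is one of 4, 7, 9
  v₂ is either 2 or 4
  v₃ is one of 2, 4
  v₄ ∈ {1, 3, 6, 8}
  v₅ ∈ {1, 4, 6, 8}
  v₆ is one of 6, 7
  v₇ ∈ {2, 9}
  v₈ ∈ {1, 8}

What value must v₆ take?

The 8 variables draw from only 8 values {1, 2, 3, 4, 6, 7, 8, 9}, so each is used; only v₄ can be 3, hence v₄ = 3.
The 2 variables v₂ and v₃ are confined to {2, 4}, which locks those values in; drop them from v₁, v₅, v₇.
v₇ must be 9 (only option left). Strike 9 from v₁.
v₁'s domain is down to {7}, so v₁ = 7. So v₆ can't be 7.
So v₆ = 6.

6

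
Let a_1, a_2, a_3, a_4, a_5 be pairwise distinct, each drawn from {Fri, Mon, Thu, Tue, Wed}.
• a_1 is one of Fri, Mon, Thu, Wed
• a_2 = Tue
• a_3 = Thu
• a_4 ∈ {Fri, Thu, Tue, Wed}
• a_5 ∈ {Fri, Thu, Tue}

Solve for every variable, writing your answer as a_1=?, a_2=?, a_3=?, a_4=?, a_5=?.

a_1=Mon, a_2=Tue, a_3=Thu, a_4=Wed, a_5=Fri

a_2 has just one choice, so a_2 = Tue. So a_4, a_5 can't be Tue.
a_3 must be Thu (only option left). Eliminate Thu elsewhere: a_1, a_4, a_5.
a_5's domain is down to {Fri}, so a_5 = Fri. So a_1, a_4 can't be Fri.
a_4 must be Wed (only option left). So a_1 can't be Wed.
a_1's domain is down to {Mon}, so a_1 = Mon.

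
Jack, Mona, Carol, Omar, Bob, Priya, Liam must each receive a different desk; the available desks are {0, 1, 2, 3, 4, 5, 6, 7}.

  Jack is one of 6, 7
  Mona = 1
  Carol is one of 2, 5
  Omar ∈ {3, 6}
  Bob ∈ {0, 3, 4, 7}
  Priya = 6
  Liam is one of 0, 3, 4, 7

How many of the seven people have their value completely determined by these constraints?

4

Mona's domain is down to {1}, so Mona = 1.
Priya's domain is down to {6}, so Priya = 6. So Jack, Omar can't be 6.
Jack must be 7 (only option left). Strike 7 from Bob, Liam.
Omar has just one choice, so Omar = 3. Strike 3 from Bob, Liam.
Determined: Jack=7, Mona=1, Omar=3, Priya=6. The other people each still have more than one consistent value. That makes 4.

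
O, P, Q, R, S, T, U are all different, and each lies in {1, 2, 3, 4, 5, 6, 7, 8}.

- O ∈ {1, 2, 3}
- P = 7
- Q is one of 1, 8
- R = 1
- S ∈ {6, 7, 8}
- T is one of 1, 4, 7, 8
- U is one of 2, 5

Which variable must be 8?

Q

P must be 7 (only option left). So S, T can't be 7.
That leaves R = 1. Remove 1 from O, Q, T.
So 8 goes to Q.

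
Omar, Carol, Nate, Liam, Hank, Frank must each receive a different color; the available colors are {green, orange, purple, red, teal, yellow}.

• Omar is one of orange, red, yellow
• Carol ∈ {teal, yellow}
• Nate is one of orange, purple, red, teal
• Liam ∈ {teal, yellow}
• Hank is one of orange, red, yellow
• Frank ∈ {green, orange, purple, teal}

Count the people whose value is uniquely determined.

2

The 6 variables together cover exactly {green, orange, purple, red, teal, yellow} — 6 values for 6 variables — and green appears only in Frank's list, so Frank = green.
The 5 still-open variables together cover exactly {orange, purple, red, teal, yellow} — 5 values for 5 variables — and purple appears only in Nate's list, so Nate = purple.
Carol and Liam between them cover only {teal, yellow} — a naked pair. Remove those values from Omar, Hank.
Determined: Nate=purple, Frank=green. The other people each still have more than one consistent value. That makes 2.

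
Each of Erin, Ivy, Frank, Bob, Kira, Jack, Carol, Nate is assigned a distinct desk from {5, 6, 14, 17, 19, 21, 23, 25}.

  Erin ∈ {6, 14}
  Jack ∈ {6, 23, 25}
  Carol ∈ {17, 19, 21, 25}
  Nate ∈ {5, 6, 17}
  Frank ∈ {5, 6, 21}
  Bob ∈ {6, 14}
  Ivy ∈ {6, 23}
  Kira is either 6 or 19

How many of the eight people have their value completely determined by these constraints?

Erin and Bob share exactly the 2 values {6, 14}; by pigeonhole those values go to them, so strike 6, 14 from Ivy, Frank, Kira, Jack, Nate.
That leaves Ivy = 23. Eliminate 23 elsewhere: Jack.
Kira must be 19 (only option left). Eliminate 19 elsewhere: Carol.
That leaves Jack = 25. Remove 25 from Carol.
Determined: Ivy=23, Kira=19, Jack=25. The other people each still have more than one consistent value. That makes 3.

3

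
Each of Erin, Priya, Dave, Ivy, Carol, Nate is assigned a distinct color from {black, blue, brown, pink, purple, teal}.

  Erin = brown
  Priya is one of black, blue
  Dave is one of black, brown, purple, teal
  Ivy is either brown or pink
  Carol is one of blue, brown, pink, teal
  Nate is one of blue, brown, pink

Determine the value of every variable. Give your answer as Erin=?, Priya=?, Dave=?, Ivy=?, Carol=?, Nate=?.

Erin=brown, Priya=black, Dave=purple, Ivy=pink, Carol=teal, Nate=blue

Erin must be brown (only option left). So Dave, Ivy, Carol, Nate can't be brown.
Ivy has just one choice, so Ivy = pink. Strike pink from Carol, Nate.
Nate's domain is down to {blue}, so Nate = blue. Strike blue from Priya, Carol.
Priya's domain is down to {black}, so Priya = black. Eliminate black elsewhere: Dave.
That leaves Carol = teal. Eliminate teal elsewhere: Dave.
Dave's domain is down to {purple}, so Dave = purple.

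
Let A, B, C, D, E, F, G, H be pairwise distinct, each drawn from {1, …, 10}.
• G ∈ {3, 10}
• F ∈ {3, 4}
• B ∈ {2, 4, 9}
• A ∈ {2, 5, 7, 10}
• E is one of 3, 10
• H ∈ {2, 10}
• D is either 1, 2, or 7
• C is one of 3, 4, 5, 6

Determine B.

9

E and G share exactly the 2 values {3, 10}; by pigeonhole those values go to them, so strike 3, 10 from A, C, F, H.
That leaves F = 4. Strike 4 from B, C.
H has just one choice, so H = 2. So A, B, D can't be 2.
So B = 9.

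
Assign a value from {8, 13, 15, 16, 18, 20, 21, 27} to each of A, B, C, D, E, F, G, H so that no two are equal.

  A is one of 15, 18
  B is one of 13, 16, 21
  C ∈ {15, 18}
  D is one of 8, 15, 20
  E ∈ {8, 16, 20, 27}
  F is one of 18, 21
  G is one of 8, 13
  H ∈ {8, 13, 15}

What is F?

21

The 8 variables together cover exactly {8, 13, 15, 16, 18, 20, 21, 27} — 8 values for 8 variables — and 27 appears only in E's list, so E = 27.
Among the 7 still-open variables, 16 fits only B (and all 7 values in {8, 13, 15, 16, 18, 20, 21} must be used), so B = 16.
The 6 still-open variables together cover exactly {8, 13, 15, 18, 20, 21} — 6 values for 6 variables — and 20 appears only in D's list, so D = 20.
The 5 still-open variables draw from only 5 values {8, 13, 15, 18, 21}, so each is used; only F can be 21, hence F = 21.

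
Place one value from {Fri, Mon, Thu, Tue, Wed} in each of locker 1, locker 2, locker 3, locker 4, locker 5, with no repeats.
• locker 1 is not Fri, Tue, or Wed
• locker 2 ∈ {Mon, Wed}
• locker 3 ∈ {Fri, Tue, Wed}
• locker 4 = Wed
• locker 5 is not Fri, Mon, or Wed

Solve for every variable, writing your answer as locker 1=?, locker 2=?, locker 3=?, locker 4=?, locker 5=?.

locker 1=Thu, locker 2=Mon, locker 3=Fri, locker 4=Wed, locker 5=Tue

locker 4 has just one choice, so locker 4 = Wed. Eliminate Wed elsewhere: locker 2, locker 3.
locker 2 has just one choice, so locker 2 = Mon. So locker 1 can't be Mon.
That leaves locker 1 = Thu. So locker 5 can't be Thu.
locker 5 must be Tue (only option left). So locker 3 can't be Tue.
locker 3 must be Fri (only option left).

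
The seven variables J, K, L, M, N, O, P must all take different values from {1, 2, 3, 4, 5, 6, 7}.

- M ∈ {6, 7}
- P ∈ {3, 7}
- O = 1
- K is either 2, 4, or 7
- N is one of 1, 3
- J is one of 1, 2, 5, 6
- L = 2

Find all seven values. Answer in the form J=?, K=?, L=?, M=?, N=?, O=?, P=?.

J=5, K=4, L=2, M=6, N=3, O=1, P=7

L's domain is down to {2}, so L = 2. Eliminate 2 elsewhere: J, K.
O has just one choice, so O = 1. Eliminate 1 elsewhere: J, N.
N must be 3 (only option left). Strike 3 from P.
P has just one choice, so P = 7. Remove 7 from K, M.
K must be 4 (only option left).
M's domain is down to {6}, so M = 6. Strike 6 from J.
J's domain is down to {5}, so J = 5.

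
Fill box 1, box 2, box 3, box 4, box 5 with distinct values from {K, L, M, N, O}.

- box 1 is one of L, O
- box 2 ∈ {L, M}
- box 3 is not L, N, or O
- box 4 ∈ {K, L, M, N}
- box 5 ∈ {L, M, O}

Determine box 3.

The 5 variables draw from only 5 values {K, L, M, N, O}, so each is used; only box 4 can be N, hence box 4 = N.
The 4 still-open variables draw from only 4 values {K, L, M, O}, so each is used; only box 3 can be K, hence box 3 = K.

K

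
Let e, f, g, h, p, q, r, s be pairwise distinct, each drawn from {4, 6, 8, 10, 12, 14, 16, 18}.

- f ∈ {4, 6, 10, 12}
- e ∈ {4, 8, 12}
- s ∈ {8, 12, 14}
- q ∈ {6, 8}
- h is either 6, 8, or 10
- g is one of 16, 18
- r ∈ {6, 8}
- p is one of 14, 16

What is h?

10

The 8 variables together cover exactly {4, 6, 8, 10, 12, 14, 16, 18} — 8 values for 8 variables — and 18 appears only in g's list, so g = 18.
The 7 still-open variables draw from only 7 values {4, 6, 8, 10, 12, 14, 16}, so each is used; only p can be 16, hence p = 16.
The 6 still-open variables draw from only 6 values {4, 6, 8, 10, 12, 14}, so each is used; only s can be 14, hence s = 14.
The 2 variables q and r are confined to {6, 8}, which locks those values in; drop them from e, f, h.
So h = 10.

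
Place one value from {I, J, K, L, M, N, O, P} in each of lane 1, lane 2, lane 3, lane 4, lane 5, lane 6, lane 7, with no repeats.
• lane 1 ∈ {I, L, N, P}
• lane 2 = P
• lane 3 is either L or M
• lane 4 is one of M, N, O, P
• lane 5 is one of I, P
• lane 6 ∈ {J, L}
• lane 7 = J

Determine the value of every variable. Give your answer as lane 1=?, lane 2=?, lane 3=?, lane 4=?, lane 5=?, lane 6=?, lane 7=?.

lane 1=N, lane 2=P, lane 3=M, lane 4=O, lane 5=I, lane 6=L, lane 7=J

lane 2 has just one choice, so lane 2 = P. Eliminate P elsewhere: lane 1, lane 4, lane 5.
lane 5's domain is down to {I}, so lane 5 = I. Remove I from lane 1.
lane 7 must be J (only option left). So lane 6 can't be J.
That leaves lane 6 = L. So lane 1, lane 3 can't be L.
lane 1 must be N (only option left). Eliminate N elsewhere: lane 4.
lane 3 has just one choice, so lane 3 = M. Eliminate M elsewhere: lane 4.
lane 4 must be O (only option left).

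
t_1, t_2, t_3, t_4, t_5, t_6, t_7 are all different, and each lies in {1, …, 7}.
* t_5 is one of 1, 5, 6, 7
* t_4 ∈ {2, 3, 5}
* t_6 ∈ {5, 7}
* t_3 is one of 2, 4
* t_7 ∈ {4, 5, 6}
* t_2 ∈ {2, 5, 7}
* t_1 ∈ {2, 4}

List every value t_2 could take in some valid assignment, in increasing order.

Among the 7 variables, 1 fits only t_5 (and all 7 values in {1, 2, 3, 4, 5, 6, 7} must be used), so t_5 = 1.
The 6 still-open variables draw from only 6 values {2, 3, 4, 5, 6, 7}, so each is used; only t_4 can be 3, hence t_4 = 3.
The 5 still-open variables draw from only 5 values {2, 4, 5, 6, 7}, so each is used; only t_7 can be 6, hence t_7 = 6.
t_1 and t_3 between them cover only {2, 4} — a naked pair. Remove those values from t_2.
No further eliminations apply; t_2 can still be any of 5, 7.

5, 7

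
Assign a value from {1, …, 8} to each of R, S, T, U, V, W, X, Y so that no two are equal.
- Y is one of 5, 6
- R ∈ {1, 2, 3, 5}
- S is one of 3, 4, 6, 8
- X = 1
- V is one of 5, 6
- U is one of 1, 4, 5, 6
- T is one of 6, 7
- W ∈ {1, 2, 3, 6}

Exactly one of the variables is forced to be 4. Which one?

X's domain is down to {1}, so X = 1. So R, U, W can't be 1.
The 7 still-open variables draw from only 7 values {2, 3, 4, 5, 6, 7, 8}, so each is used; only T can be 7, hence T = 7.
Among the 6 still-open variables, 8 fits only S (and all 6 values in {2, 3, 4, 5, 6, 8} must be used), so S = 8.
The 5 still-open variables draw from only 5 values {2, 3, 4, 5, 6}, so each is used; only U can be 4, hence U = 4.

U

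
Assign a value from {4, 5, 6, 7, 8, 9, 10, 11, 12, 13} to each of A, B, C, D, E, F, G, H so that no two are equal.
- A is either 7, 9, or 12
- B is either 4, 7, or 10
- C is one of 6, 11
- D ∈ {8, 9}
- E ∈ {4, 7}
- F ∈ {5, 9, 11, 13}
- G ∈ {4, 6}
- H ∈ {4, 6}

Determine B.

10

The 2 variables G and H are confined to {4, 6}, which locks those values in; drop them from B, C, E.
C must be 11 (only option left). Eliminate 11 elsewhere: F.
E must be 7 (only option left). Remove 7 from A, B.
So B = 10.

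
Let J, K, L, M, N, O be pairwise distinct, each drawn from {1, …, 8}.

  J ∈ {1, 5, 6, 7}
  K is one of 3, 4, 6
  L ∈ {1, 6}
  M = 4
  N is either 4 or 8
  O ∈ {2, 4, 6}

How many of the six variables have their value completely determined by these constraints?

M must be 4 (only option left). Remove 4 from K, N, O.
N's domain is down to {8}, so N = 8.
Determined: M=4, N=8. The other variables each still have more than one consistent value. That makes 2.

2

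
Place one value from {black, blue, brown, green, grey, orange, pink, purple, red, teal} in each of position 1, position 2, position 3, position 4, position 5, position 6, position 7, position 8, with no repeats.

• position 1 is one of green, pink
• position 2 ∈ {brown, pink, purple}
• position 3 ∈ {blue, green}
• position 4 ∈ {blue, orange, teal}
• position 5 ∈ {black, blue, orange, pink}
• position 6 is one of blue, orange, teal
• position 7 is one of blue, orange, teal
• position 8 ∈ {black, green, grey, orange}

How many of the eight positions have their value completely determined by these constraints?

The 3 variables position 4, position 6, position 7 are confined to {blue, orange, teal}, which locks those values in; drop them from position 3, position 5, position 8.
position 3's domain is down to {green}, so position 3 = green. Eliminate green elsewhere: position 1, position 8.
position 1's domain is down to {pink}, so position 1 = pink. Remove pink from position 2, position 5.
position 5 has just one choice, so position 5 = black. So position 8 can't be black.
position 8 has just one choice, so position 8 = grey.
Determined: position 1=pink, position 3=green, position 5=black, position 8=grey. The other positions each still have more than one consistent value. That makes 4.

4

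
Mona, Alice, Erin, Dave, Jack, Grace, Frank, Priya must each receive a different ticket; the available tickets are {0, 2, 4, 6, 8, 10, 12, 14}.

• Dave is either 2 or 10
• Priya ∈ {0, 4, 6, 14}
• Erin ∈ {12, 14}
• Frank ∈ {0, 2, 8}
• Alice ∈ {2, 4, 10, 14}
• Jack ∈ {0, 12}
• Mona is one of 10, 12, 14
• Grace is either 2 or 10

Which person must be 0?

The 8 variables draw from only 8 values {0, 2, 4, 6, 8, 10, 12, 14}, so each is used; only Priya can be 6, hence Priya = 6.
Among the 7 still-open variables, 4 fits only Alice (and all 7 values in {0, 2, 4, 8, 10, 12, 14} must be used), so Alice = 4.
The 6 still-open variables draw from only 6 values {0, 2, 8, 10, 12, 14}, so each is used; only Frank can be 8, hence Frank = 8.
Among the 5 still-open variables, 0 fits only Jack (and all 5 values in {0, 2, 10, 12, 14} must be used), so Jack = 0.

Jack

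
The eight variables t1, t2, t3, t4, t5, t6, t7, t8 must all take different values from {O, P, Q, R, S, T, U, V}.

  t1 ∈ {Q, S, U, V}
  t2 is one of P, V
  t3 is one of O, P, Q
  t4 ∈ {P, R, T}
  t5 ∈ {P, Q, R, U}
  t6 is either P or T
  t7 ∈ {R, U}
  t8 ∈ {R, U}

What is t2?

Among the 8 variables, O fits only t3 (and all 8 values in {O, P, Q, R, S, T, U, V} must be used), so t3 = O.
Among the 7 still-open variables, S fits only t1 (and all 7 values in {P, Q, R, S, T, U, V} must be used), so t1 = S.
The 6 still-open variables draw from only 6 values {P, Q, R, T, U, V}, so each is used; only t5 can be Q, hence t5 = Q.
The 5 still-open variables draw from only 5 values {P, R, T, U, V}, so each is used; only t2 can be V, hence t2 = V.

V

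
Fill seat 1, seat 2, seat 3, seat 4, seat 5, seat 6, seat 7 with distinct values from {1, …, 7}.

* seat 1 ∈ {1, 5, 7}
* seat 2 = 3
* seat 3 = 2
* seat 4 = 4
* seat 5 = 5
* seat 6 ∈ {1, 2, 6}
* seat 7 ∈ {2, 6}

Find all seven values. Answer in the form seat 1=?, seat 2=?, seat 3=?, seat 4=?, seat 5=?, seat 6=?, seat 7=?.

seat 1=7, seat 2=3, seat 3=2, seat 4=4, seat 5=5, seat 6=1, seat 7=6

seat 2 has just one choice, so seat 2 = 3.
That leaves seat 3 = 2. So seat 6, seat 7 can't be 2.
seat 4 has just one choice, so seat 4 = 4.
seat 5 has just one choice, so seat 5 = 5. Remove 5 from seat 1.
That leaves seat 7 = 6. Remove 6 from seat 6.
That leaves seat 6 = 1. Remove 1 from seat 1.
seat 1 must be 7 (only option left).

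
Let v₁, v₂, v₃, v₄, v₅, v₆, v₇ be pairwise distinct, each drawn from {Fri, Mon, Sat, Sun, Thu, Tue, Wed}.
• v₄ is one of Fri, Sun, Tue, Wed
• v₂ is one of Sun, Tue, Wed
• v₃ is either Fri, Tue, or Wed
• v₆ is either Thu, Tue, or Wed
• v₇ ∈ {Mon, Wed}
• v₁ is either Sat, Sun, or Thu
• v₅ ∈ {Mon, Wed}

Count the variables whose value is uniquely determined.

2

The 7 variables draw from only 7 values {Fri, Mon, Sat, Sun, Thu, Tue, Wed}, so each is used; only v₁ can be Sat, hence v₁ = Sat.
The 6 still-open variables draw from only 6 values {Fri, Mon, Sun, Thu, Tue, Wed}, so each is used; only v₆ can be Thu, hence v₆ = Thu.
v₅ and v₇ between them cover only {Mon, Wed} — a naked pair. Remove those values from v₂, v₃, v₄.
Determined: v₁=Sat, v₆=Thu. The other variables each still have more than one consistent value. That makes 2.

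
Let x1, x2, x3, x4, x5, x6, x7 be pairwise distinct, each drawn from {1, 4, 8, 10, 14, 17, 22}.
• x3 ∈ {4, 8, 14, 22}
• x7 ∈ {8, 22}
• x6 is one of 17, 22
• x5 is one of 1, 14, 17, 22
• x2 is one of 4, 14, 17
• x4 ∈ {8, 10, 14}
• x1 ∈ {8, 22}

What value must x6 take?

17

The 7 variables together cover exactly {1, 4, 8, 10, 14, 17, 22} — 7 values for 7 variables — and 1 appears only in x5's list, so x5 = 1.
The 6 still-open variables together cover exactly {4, 8, 10, 14, 17, 22} — 6 values for 6 variables — and 10 appears only in x4's list, so x4 = 10.
x1 and x7 share exactly the 2 values {8, 22}; by pigeonhole those values go to them, so strike 8, 22 from x3, x6.
So x6 = 17.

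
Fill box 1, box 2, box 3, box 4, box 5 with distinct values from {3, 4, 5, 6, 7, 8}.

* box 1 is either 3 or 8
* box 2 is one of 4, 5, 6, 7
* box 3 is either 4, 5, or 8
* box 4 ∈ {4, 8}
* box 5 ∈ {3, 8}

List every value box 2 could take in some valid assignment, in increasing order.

box 1 and box 5 between them cover only {3, 8} — a naked pair. Remove those values from box 3, box 4.
box 4 has just one choice, so box 4 = 4. Strike 4 from box 2, box 3.
box 3 has just one choice, so box 3 = 5. So box 2 can't be 5.
No further eliminations apply; box 2 can still be any of 6, 7.

6, 7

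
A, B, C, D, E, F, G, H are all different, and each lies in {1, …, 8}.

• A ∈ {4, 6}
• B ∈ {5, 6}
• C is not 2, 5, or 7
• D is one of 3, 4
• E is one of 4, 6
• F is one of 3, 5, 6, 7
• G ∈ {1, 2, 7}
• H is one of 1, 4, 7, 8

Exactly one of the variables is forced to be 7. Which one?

F

The 8 variables together cover exactly {1, 2, 3, 4, 5, 6, 7, 8} — 8 values for 8 variables — and 2 appears only in G's list, so G = 2.
The 2 variables A and E are confined to {4, 6}, which locks those values in; drop them from B, C, D, F, H.
B's domain is down to {5}, so B = 5. Eliminate 5 elsewhere: F.
D has just one choice, so D = 3. Strike 3 from C, F.
So 7 goes to F.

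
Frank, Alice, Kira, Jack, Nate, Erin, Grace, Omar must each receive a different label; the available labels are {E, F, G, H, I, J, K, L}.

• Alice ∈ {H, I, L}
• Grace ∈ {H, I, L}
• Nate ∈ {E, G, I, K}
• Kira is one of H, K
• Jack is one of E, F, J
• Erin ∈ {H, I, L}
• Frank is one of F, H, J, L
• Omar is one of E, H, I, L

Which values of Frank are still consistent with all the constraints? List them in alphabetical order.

The 8 variables draw from only 8 values {E, F, G, H, I, J, K, L}, so each is used; only Nate can be G, hence Nate = G.
Among the 7 still-open variables, K fits only Kira (and all 7 values in {E, F, H, I, J, K, L} must be used), so Kira = K.
Alice, Erin, Grace share exactly the 3 values {H, I, L}; by pigeonhole those values go to them, so strike H, I, L from Frank, Omar.
That leaves Omar = E. Eliminate E elsewhere: Jack.
No further eliminations apply; Frank can still be any of F, J.

F, J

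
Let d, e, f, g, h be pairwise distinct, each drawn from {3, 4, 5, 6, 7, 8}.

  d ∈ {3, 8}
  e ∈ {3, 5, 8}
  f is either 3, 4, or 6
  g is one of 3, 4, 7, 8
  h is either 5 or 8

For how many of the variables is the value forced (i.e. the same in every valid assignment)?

0

d, e, h between them cover only {3, 5, 8} — a naked triple. Remove those values from f, g.
Determined: none. The other variables each still have more than one consistent value. That makes 0.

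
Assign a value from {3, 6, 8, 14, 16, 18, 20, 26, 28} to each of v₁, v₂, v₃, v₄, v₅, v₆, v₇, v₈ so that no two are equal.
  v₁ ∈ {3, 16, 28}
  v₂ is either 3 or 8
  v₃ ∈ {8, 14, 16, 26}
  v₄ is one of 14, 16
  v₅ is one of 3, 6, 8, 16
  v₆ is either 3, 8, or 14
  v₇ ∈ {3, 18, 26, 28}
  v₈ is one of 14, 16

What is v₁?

28

The 8 variables draw from only 8 values {3, 6, 8, 14, 16, 18, 26, 28}, so each is used; only v₅ can be 6, hence v₅ = 6.
Among the 7 still-open variables, 18 fits only v₇ (and all 7 values in {3, 8, 14, 16, 18, 26, 28} must be used), so v₇ = 18.
Among the 6 still-open variables, 26 fits only v₃ (and all 6 values in {3, 8, 14, 16, 26, 28} must be used), so v₃ = 26.
The 5 still-open variables together cover exactly {3, 8, 14, 16, 28} — 5 values for 5 variables — and 28 appears only in v₁'s list, so v₁ = 28.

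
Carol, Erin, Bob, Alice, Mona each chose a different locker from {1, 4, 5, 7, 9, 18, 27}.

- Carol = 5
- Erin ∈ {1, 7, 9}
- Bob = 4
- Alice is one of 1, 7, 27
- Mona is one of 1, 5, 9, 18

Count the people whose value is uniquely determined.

2

Carol's domain is down to {5}, so Carol = 5. Remove 5 from Mona.
Bob must be 4 (only option left).
Determined: Carol=5, Bob=4. The other people each still have more than one consistent value. That makes 2.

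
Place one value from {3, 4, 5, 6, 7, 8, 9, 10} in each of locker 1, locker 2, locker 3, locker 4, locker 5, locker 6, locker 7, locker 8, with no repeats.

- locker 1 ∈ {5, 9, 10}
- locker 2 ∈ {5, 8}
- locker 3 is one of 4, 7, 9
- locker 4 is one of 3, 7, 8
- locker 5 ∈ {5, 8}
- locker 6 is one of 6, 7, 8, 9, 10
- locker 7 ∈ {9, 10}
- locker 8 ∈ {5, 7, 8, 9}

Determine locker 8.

7

The 8 variables together cover exactly {3, 4, 5, 6, 7, 8, 9, 10} — 8 values for 8 variables — and 3 appears only in locker 4's list, so locker 4 = 3.
The 7 still-open variables together cover exactly {4, 5, 6, 7, 8, 9, 10} — 7 values for 7 variables — and 4 appears only in locker 3's list, so locker 3 = 4.
The 6 still-open variables draw from only 6 values {5, 6, 7, 8, 9, 10}, so each is used; only locker 6 can be 6, hence locker 6 = 6.
The 5 still-open variables together cover exactly {5, 7, 8, 9, 10} — 5 values for 5 variables — and 7 appears only in locker 8's list, so locker 8 = 7.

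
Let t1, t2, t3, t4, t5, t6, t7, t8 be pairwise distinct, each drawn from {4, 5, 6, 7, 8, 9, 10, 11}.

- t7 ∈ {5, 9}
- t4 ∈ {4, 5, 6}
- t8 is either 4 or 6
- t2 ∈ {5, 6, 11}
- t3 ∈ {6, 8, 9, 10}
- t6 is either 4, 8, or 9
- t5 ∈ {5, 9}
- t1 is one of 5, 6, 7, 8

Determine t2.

Among the 8 variables, 7 fits only t1 (and all 8 values in {4, 5, 6, 7, 8, 9, 10, 11} must be used), so t1 = 7.
Among the 7 still-open variables, 10 fits only t3 (and all 7 values in {4, 5, 6, 8, 9, 10, 11} must be used), so t3 = 10.
The 6 still-open variables draw from only 6 values {4, 5, 6, 8, 9, 11}, so each is used; only t6 can be 8, hence t6 = 8.
Among the 5 still-open variables, 11 fits only t2 (and all 5 values in {4, 5, 6, 9, 11} must be used), so t2 = 11.

11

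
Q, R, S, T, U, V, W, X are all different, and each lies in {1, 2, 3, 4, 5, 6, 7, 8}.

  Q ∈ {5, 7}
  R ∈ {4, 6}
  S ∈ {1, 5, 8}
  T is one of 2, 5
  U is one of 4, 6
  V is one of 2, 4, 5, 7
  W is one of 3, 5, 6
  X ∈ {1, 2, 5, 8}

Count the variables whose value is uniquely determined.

The 8 variables together cover exactly {1, 2, 3, 4, 5, 6, 7, 8} — 8 values for 8 variables — and 3 appears only in W's list, so W = 3.
R and U between them cover only {4, 6} — a naked pair. Remove those values from V.
The 3 variables Q, T, V are confined to {2, 5, 7}, which locks those values in; drop them from S, X.
Determined: W=3. The other variables each still have more than one consistent value. That makes 1.

1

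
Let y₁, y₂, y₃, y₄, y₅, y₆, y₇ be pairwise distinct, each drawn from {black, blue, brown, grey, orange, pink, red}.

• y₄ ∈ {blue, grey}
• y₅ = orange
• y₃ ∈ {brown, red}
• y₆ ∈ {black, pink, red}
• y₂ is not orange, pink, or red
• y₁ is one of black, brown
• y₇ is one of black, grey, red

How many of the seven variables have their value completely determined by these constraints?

2

y₅'s domain is down to {orange}, so y₅ = orange.
Among the 6 still-open variables, pink fits only y₆ (and all 6 values in {black, blue, brown, grey, pink, red} must be used), so y₆ = pink.
Determined: y₅=orange, y₆=pink. The other variables each still have more than one consistent value. That makes 2.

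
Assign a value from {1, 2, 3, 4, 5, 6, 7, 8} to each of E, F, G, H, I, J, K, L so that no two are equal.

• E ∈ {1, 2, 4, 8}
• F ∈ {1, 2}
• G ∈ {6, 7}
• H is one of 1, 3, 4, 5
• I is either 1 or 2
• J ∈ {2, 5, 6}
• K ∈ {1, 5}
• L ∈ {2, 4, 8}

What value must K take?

5

The 8 variables draw from only 8 values {1, 2, 3, 4, 5, 6, 7, 8}, so each is used; only H can be 3, hence H = 3.
Among the 7 still-open variables, 7 fits only G (and all 7 values in {1, 2, 4, 5, 6, 7, 8} must be used), so G = 7.
The 6 still-open variables draw from only 6 values {1, 2, 4, 5, 6, 8}, so each is used; only J can be 6, hence J = 6.
The 5 still-open variables draw from only 5 values {1, 2, 4, 5, 8}, so each is used; only K can be 5, hence K = 5.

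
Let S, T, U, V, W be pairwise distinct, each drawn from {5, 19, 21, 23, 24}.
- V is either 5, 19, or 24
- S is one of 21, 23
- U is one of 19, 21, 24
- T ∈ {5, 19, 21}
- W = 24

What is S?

W's domain is down to {24}, so W = 24. Strike 24 from U, V.
The 4 still-open variables draw from only 4 values {5, 19, 21, 23}, so each is used; only S can be 23, hence S = 23.

23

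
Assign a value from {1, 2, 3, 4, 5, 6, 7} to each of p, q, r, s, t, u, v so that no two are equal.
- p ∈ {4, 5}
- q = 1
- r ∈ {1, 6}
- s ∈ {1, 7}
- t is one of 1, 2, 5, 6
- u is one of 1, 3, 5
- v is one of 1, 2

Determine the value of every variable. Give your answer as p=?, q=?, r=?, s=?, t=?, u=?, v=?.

q has just one choice, so q = 1. Eliminate 1 elsewhere: r, s, t, u, v.
r's domain is down to {6}, so r = 6. So t can't be 6.
s has just one choice, so s = 7.
v's domain is down to {2}, so v = 2. Eliminate 2 elsewhere: t.
t's domain is down to {5}, so t = 5. Eliminate 5 elsewhere: p, u.
That leaves u = 3.
p must be 4 (only option left).

p=4, q=1, r=6, s=7, t=5, u=3, v=2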